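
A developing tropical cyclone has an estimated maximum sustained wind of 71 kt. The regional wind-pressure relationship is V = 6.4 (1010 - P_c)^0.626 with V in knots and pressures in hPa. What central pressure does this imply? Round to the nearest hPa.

ΔP = (V / 6.4)^(1/0.626) = (71/6.4)^1.597.
71/6.4 = 11.094; 11.094^1.597 ≈ 46.71 hPa.
P_c = 1010 − 46.71 = 963.29 ≈ 963 hPa.

963 hPa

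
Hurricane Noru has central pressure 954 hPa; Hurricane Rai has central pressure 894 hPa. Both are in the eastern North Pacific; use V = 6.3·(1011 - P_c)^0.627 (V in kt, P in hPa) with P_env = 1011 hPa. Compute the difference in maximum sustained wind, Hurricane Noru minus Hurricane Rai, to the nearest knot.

Hurricane Noru: ΔP = 57; V ≈ 6.3 × 57^0.627 ≈ 79.48 kt.
Hurricane Rai: ΔP = 117; V ≈ 6.3 × 117^0.627 ≈ 124.77 kt.
Difference ≈ 79.48 − 124.77 = -45.29 → -45 kt.

-45 kt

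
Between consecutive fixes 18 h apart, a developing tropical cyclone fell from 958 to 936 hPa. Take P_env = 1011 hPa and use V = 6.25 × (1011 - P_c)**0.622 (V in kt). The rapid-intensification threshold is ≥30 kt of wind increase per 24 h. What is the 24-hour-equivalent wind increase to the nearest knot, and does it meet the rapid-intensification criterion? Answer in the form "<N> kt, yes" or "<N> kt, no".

V₁: ΔP = 53, V ≈ 6.25 × 53^0.622 ≈ 73.85 kt.
V₂: ΔP = 75, V ≈ 6.25 × 75^0.622 ≈ 91.66 kt.
ΔV over 18 h = 17.81 kt → 24 h equivalent = 17.81 × 24/18 ≈ 23.75 kt.
24 kt < 30 kt ⇒ not rapid intensification.

24 kt, no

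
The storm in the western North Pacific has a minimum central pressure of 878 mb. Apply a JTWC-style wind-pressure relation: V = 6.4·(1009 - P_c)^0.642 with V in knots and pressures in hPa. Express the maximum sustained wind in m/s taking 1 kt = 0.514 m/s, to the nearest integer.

ΔP = 1009 − 878 = 131 mb.
V ≈ 6.4 × 131^0.642 = 6.4 × 22.871 ≈ 146.375 kt.
146.375 × 0.514 ≈ 75.24 m/s → 75 m/s.

75 m/s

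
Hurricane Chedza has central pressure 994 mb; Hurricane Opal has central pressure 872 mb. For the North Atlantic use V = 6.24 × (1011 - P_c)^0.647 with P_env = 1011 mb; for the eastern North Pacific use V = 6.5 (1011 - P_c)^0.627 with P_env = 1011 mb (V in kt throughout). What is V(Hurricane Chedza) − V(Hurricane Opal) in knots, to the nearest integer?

Hurricane Chedza: ΔP = 17; V ≈ 6.24 × 17^0.647 ≈ 39.02 kt.
Hurricane Opal: ΔP = 139; V ≈ 6.5 × 139^0.627 ≈ 143.41 kt.
Difference ≈ 39.02 − 143.41 = -104.39 → -104 kt.

-104 kt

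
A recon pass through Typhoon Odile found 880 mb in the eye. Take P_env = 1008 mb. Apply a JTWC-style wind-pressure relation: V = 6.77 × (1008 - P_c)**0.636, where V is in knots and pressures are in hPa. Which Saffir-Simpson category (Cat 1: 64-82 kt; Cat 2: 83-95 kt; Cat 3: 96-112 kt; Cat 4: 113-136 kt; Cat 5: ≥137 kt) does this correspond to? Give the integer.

5

ΔP = 1008 − 880 = 128 mb.
V ≈ 6.77 × 128^0.636 = 6.77 × 21.89 ≈ 148 kt.
148 kt falls in the Category 5 band.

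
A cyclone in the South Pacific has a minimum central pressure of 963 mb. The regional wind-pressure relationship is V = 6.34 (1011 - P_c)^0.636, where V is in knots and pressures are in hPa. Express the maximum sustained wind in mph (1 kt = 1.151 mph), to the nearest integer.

ΔP = 1011 − 963 = 48 mb.
V ≈ 6.34 × 48^0.636 = 6.34 × 11.729 ≈ 74.363 kt.
74.363 × 1.151 ≈ 85.59 mph → 86 mph.

86 mph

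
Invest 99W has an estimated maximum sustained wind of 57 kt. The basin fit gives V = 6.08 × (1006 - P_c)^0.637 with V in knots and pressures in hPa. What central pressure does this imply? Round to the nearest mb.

972 mb

ΔP = (V / 6.08)^(1/0.637) = (57/6.08)^1.570.
57/6.08 = 9.375; 9.375^1.570 ≈ 33.56 mb.
P_c = 1006 − 33.56 = 972.44 ≈ 972 mb.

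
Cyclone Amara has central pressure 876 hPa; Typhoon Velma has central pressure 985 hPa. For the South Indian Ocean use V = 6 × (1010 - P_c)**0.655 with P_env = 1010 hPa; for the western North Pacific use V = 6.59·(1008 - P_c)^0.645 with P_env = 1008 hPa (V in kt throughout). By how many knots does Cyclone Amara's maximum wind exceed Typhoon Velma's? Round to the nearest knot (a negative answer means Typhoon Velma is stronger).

Cyclone Amara: ΔP = 134; V ≈ 6 × 134^0.655 ≈ 148.39 kt.
Typhoon Velma: ΔP = 23; V ≈ 6.59 × 23^0.645 ≈ 49.80 kt.
Difference ≈ 148.39 − 49.80 = 98.59 → 99 kt.

99 kt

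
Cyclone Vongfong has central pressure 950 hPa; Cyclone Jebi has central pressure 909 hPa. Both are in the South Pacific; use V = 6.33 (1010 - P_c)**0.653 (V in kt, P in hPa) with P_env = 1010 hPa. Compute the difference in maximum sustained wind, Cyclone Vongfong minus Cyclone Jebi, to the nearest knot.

Cyclone Vongfong: ΔP = 60; V ≈ 6.33 × 60^0.653 ≈ 91.74 kt.
Cyclone Jebi: ΔP = 101; V ≈ 6.33 × 101^0.653 ≈ 128.89 kt.
Difference ≈ 91.74 − 128.89 = -37.15 → -37 kt.

-37 kt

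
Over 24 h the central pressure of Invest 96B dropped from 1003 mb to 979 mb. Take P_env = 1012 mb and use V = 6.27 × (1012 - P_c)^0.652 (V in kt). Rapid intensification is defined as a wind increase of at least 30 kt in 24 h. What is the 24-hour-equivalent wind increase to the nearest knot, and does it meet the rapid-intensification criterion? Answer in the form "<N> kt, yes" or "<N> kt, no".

35 kt, yes

V₁: ΔP = 9, V ≈ 6.27 × 9^0.652 ≈ 26.27 kt.
V₂: ΔP = 33, V ≈ 6.27 × 33^0.652 ≈ 61.28 kt.
ΔV over 24 h = 35.01 kt → 24 h equivalent = 35.01 × 24/24 ≈ 35.01 kt.
35 kt ≥ 30 kt ⇒ rapid intensification.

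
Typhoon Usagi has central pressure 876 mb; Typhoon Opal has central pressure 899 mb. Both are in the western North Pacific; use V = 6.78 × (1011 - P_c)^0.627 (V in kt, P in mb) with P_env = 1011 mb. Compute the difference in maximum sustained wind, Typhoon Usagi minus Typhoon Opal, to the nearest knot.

Typhoon Usagi: ΔP = 135; V ≈ 6.78 × 135^0.627 ≈ 146.88 kt.
Typhoon Opal: ΔP = 112; V ≈ 6.78 × 112^0.627 ≈ 130.64 kt.
Difference ≈ 146.88 − 130.64 = 16.24 → 16 kt.

16 kt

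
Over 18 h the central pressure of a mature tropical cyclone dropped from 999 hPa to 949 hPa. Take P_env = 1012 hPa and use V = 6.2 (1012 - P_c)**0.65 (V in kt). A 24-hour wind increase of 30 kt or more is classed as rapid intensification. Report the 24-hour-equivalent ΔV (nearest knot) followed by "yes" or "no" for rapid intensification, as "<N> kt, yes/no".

78 kt, yes

V₁: ΔP = 13, V ≈ 6.2 × 13^0.65 ≈ 32.84 kt.
V₂: ΔP = 63, V ≈ 6.2 × 63^0.65 ≈ 91.61 kt.
ΔV over 18 h = 58.77 kt → 24 h equivalent = 58.77 × 24/18 ≈ 78.36 kt.
78 kt ≥ 30 kt ⇒ rapid intensification.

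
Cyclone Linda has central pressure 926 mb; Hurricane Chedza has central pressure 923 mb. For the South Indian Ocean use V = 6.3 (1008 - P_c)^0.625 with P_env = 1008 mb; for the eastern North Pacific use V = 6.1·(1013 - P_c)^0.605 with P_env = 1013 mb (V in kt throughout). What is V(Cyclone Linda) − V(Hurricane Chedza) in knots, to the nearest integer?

Cyclone Linda: ΔP = 82; V ≈ 6.3 × 82^0.625 ≈ 98.96 kt.
Hurricane Chedza: ΔP = 90; V ≈ 6.1 × 90^0.605 ≈ 92.82 kt.
Difference ≈ 98.96 − 92.82 = 6.14 → 6 kt.

6 kt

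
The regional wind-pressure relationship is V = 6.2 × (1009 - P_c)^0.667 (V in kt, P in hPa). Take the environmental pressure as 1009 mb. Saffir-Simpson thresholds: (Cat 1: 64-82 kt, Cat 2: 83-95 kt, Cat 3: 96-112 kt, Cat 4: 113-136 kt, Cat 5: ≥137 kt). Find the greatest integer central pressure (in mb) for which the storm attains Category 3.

948 mb

Category 3 begins at V = 96 kt.
Required ΔP = (96/6.2)^(1/0.667) = 15.484^1.499 ≈ 60.80 mb.
P_c ≤ 1009 − 60.80 = 948.20, so the highest integer P_c is 948 mb.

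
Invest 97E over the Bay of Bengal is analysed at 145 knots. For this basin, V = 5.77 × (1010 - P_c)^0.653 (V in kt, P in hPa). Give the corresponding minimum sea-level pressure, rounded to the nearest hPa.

871 hPa

ΔP = (V / 5.77)^(1/0.653) = (145/5.77)^1.531.
145/5.77 = 25.130; 25.130^1.531 ≈ 139.39 hPa.
P_c = 1010 − 139.39 = 870.61 ≈ 871 hPa.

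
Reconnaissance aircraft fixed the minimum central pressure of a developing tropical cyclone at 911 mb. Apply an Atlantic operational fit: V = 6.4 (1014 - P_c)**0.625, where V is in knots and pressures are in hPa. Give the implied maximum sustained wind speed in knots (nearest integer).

ΔP = 1014 − 911 = 103 mb.
103^0.625 ≈ 18.114.
V ≈ 6.4 × 18.114 ≈ 115.9 kt.

116 kt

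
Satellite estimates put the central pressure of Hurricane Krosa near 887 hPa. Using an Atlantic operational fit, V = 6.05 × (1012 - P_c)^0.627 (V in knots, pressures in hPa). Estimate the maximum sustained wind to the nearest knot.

125 kt

ΔP = 1012 − 887 = 125 hPa.
125^0.627 ≈ 20.643.
V ≈ 6.05 × 20.643 ≈ 124.9 kt.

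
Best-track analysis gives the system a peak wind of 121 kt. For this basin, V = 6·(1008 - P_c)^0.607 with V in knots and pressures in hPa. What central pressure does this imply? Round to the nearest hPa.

ΔP = (V / 6)^(1/0.607) = (121/6)^1.647.
121/6 = 20.167; 20.167^1.647 ≈ 141.03 hPa.
P_c = 1008 − 141.03 = 866.97 ≈ 867 hPa.

867 hPa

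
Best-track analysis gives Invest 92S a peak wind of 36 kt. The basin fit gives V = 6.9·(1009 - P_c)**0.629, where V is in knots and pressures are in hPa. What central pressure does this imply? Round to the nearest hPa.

995 hPa

ΔP = (V / 6.9)^(1/0.629) = (36/6.9)^1.590.
36/6.9 = 5.217; 5.217^1.590 ≈ 13.82 hPa.
P_c = 1009 − 13.82 = 995.18 ≈ 995 hPa.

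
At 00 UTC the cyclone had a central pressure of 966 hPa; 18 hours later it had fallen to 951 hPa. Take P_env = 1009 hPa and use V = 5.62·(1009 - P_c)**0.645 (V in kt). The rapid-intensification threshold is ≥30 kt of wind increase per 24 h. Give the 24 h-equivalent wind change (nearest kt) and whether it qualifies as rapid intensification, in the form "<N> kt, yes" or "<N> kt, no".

18 kt, no

V₁: ΔP = 43, V ≈ 5.62 × 43^0.645 ≈ 63.58 kt.
V₂: ΔP = 58, V ≈ 5.62 × 58^0.645 ≈ 77.12 kt.
ΔV over 18 h = 13.54 kt → 24 h equivalent = 13.54 × 24/18 ≈ 18.05 kt.
18 kt < 30 kt ⇒ not rapid intensification.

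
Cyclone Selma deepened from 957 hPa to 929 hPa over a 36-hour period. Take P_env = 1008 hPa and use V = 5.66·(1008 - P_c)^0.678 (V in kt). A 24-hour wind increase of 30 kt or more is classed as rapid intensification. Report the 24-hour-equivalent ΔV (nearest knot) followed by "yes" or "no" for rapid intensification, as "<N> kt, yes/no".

19 kt, no

V₁: ΔP = 51, V ≈ 5.66 × 51^0.678 ≈ 81.39 kt.
V₂: ΔP = 79, V ≈ 5.66 × 79^0.678 ≈ 109.50 kt.
ΔV over 36 h = 28.11 kt → 24 h equivalent = 28.11 × 24/36 ≈ 18.74 kt.
19 kt < 30 kt ⇒ not rapid intensification.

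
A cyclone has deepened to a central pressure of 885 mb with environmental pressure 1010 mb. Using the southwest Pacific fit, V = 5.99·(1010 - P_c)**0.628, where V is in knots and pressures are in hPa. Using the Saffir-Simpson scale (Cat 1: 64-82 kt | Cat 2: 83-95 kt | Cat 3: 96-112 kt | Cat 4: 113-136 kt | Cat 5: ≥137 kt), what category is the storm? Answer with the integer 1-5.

4

ΔP = 1010 − 885 = 125 mb.
V ≈ 5.99 × 125^0.628 = 5.99 × 20.74 ≈ 124 kt.
124 kt falls in the Category 4 band.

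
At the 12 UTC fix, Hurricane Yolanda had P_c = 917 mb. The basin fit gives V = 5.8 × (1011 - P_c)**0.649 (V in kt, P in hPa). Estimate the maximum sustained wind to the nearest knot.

ΔP = 1011 − 917 = 94 mb.
94^0.649 ≈ 19.079.
V ≈ 5.8 × 19.079 ≈ 110.7 kt.

111 kt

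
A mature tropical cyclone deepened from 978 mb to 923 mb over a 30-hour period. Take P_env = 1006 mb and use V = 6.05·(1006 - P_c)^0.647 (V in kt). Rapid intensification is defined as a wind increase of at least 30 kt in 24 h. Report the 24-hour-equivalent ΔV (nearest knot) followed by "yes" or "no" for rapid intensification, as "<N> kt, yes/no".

V₁: ΔP = 28, V ≈ 6.05 × 28^0.647 ≈ 52.25 kt.
V₂: ΔP = 83, V ≈ 6.05 × 83^0.647 ≈ 105.54 kt.
ΔV over 30 h = 53.29 kt → 24 h equivalent = 53.29 × 24/30 ≈ 42.63 kt.
43 kt ≥ 30 kt ⇒ rapid intensification.

43 kt, yes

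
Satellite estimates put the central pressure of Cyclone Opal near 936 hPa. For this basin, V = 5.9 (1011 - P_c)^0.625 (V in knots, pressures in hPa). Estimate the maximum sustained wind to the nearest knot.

88 kt

ΔP = 1011 − 936 = 75 hPa.
75^0.625 ≈ 14.856.
V ≈ 5.9 × 14.856 ≈ 87.7 kt.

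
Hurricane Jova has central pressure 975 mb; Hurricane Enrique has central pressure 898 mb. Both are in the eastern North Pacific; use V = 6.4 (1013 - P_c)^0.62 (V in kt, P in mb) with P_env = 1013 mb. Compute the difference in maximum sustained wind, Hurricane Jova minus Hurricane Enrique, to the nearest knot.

-60 kt

Hurricane Jova: ΔP = 38; V ≈ 6.4 × 38^0.62 ≈ 61.04 kt.
Hurricane Enrique: ΔP = 115; V ≈ 6.4 × 115^0.62 ≈ 121.29 kt.
Difference ≈ 61.04 − 121.29 = -60.25 → -60 kt.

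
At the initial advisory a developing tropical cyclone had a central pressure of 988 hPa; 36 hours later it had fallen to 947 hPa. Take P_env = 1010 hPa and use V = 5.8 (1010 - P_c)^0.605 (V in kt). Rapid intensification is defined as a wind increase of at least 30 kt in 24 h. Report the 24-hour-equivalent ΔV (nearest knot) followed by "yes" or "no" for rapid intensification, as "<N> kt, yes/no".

22 kt, no

V₁: ΔP = 22, V ≈ 5.8 × 22^0.605 ≈ 37.64 kt.
V₂: ΔP = 63, V ≈ 5.8 × 63^0.605 ≈ 71.13 kt.
ΔV over 36 h = 33.49 kt → 24 h equivalent = 33.49 × 24/36 ≈ 22.33 kt.
22 kt < 30 kt ⇒ not rapid intensification.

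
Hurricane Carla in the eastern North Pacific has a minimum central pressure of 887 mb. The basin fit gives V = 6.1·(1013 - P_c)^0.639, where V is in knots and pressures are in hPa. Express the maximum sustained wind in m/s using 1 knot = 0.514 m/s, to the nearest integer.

69 m/s

ΔP = 1013 − 887 = 126 mb.
V ≈ 6.1 × 126^0.639 = 6.1 × 21.986 ≈ 134.112 kt.
134.112 × 0.514 ≈ 68.93 m/s → 69 m/s.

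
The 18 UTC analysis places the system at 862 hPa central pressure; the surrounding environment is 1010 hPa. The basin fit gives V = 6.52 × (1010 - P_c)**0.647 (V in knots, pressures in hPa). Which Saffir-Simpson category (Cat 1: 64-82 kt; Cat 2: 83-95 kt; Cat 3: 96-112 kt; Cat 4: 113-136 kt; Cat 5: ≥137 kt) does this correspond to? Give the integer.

ΔP = 1010 − 862 = 148 hPa.
V ≈ 6.52 × 148^0.647 = 6.52 × 25.36 ≈ 165 kt.
165 kt falls in the Category 5 band.

5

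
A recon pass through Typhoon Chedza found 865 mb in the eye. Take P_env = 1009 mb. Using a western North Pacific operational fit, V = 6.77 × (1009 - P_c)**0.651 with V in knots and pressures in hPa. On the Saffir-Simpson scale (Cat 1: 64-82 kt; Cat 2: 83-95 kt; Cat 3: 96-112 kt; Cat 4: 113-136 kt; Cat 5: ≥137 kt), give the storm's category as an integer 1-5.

ΔP = 1009 − 865 = 144 mb.
V ≈ 6.77 × 144^0.651 = 6.77 × 25.42 ≈ 172 kt.
172 kt falls in the Category 5 band.

5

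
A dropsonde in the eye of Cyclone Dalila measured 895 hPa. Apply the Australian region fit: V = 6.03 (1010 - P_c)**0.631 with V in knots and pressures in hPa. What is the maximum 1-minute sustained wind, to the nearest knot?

ΔP = 1010 − 895 = 115 hPa.
115^0.631 ≈ 19.966.
V ≈ 6.03 × 19.966 ≈ 120.4 kt.

120 kt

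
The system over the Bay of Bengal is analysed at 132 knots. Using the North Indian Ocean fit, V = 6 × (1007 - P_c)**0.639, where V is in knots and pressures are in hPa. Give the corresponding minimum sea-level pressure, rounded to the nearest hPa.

881 hPa

ΔP = (V / 6)^(1/0.639) = (132/6)^1.565.
132/6 = 22.000; 22.000^1.565 ≈ 126.13 hPa.
P_c = 1007 − 126.13 = 880.87 ≈ 881 hPa.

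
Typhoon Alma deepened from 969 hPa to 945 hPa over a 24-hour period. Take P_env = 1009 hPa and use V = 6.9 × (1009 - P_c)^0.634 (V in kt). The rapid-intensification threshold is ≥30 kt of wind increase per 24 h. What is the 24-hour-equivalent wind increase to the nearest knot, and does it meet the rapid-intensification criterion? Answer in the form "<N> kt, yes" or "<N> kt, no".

25 kt, no

V₁: ΔP = 40, V ≈ 6.9 × 40^0.634 ≈ 71.54 kt.
V₂: ΔP = 64, V ≈ 6.9 × 64^0.634 ≈ 96.38 kt.
ΔV over 24 h = 24.84 kt → 24 h equivalent = 24.84 × 24/24 ≈ 24.84 kt.
25 kt < 30 kt ⇒ not rapid intensification.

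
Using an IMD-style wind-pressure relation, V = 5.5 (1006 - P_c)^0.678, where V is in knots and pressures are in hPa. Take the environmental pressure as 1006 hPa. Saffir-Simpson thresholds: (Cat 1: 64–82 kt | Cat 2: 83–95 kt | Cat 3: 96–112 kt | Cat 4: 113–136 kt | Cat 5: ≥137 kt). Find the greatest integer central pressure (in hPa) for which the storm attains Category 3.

938 hPa

Category 3 begins at V = 96 kt.
Required ΔP = (96/5.5)^(1/0.678) = 17.455^1.475 ≈ 67.88 hPa.
P_c ≤ 1006 − 67.88 = 938.12, so the highest integer P_c is 938 hPa.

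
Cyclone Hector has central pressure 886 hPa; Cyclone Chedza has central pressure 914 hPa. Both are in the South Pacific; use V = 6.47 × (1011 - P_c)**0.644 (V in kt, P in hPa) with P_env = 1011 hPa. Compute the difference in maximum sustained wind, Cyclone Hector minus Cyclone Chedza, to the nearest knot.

22 kt

Cyclone Hector: ΔP = 125; V ≈ 6.47 × 125^0.644 ≈ 144.98 kt.
Cyclone Chedza: ΔP = 97; V ≈ 6.47 × 97^0.644 ≈ 123.14 kt.
Difference ≈ 144.98 − 123.14 = 21.84 → 22 kt.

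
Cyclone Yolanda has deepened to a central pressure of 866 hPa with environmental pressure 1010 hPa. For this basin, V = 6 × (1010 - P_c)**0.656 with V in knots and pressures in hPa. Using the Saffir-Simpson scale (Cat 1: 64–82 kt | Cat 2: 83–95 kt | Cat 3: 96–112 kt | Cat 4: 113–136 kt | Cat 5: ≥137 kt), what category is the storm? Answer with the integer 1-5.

5

ΔP = 1010 − 866 = 144 hPa.
V ≈ 6 × 144^0.656 = 6 × 26.05 ≈ 156 kt.
156 kt falls in the Category 5 band.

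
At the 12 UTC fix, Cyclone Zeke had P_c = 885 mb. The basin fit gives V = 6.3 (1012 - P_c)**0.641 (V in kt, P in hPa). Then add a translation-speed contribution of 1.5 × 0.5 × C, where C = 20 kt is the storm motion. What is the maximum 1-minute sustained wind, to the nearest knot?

156 kt

ΔP = 1012 − 885 = 127 mb.
127^0.641 ≈ 22.312.
V ≈ 6.3 × 22.312 ≈ 140.6 kt.
Translation term: 1.5 × 0.5 × 20 = 15 kt.
Corrected V ≈ 155.6 kt → 156 kt.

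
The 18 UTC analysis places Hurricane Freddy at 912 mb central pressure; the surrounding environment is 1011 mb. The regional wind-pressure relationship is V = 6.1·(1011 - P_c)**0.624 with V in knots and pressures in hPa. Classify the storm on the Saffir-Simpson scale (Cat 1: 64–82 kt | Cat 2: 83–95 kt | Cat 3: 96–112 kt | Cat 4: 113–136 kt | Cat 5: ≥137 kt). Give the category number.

3

ΔP = 1011 − 912 = 99 mb.
V ≈ 6.1 × 99^0.624 = 6.1 × 17.59 ≈ 107 kt.
107 kt falls in the Category 3 band.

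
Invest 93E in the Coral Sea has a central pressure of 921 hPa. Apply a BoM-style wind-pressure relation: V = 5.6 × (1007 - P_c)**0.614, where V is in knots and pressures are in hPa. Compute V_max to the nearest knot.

ΔP = 1007 − 921 = 86 hPa.
86^0.614 ≈ 15.409.
V ≈ 5.6 × 15.409 ≈ 86.3 kt.

86 kt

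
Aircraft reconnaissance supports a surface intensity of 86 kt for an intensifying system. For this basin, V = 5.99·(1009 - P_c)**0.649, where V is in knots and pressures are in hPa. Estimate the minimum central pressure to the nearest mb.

948 mb

ΔP = (V / 5.99)^(1/0.649) = (86/5.99)^1.541.
86/5.99 = 14.357; 14.357^1.541 ≈ 60.65 mb.
P_c = 1009 − 60.65 = 948.35 ≈ 948 mb.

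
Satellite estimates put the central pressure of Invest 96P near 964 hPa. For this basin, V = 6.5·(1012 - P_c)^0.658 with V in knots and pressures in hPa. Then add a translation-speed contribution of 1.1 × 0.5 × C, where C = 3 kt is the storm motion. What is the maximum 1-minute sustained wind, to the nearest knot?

85 kt

ΔP = 1012 − 964 = 48 hPa.
48^0.658 ≈ 12.772.
V ≈ 6.5 × 12.772 ≈ 83.0 kt.
Translation term: 1.1 × 0.5 × 3 = 1.65 kt.
Corrected V ≈ 84.65 kt → 85 kt.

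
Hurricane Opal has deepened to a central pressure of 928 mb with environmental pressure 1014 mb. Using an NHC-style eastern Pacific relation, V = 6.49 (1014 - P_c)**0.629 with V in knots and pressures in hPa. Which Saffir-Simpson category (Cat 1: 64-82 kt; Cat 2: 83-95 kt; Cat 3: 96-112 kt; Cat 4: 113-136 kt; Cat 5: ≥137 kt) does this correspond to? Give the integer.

3

ΔP = 1014 − 928 = 86 mb.
V ≈ 6.49 × 86^0.629 = 6.49 × 16.47 ≈ 107 kt.
107 kt falls in the Category 3 band.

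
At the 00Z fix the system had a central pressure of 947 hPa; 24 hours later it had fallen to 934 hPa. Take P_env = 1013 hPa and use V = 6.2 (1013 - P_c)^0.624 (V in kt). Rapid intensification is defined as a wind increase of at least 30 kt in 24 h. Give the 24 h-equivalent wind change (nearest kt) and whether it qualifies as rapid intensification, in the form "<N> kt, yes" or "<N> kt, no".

V₁: ΔP = 66, V ≈ 6.2 × 66^0.624 ≈ 84.68 kt.
V₂: ΔP = 79, V ≈ 6.2 × 79^0.624 ≈ 94.74 kt.
ΔV over 24 h = 10.06 kt → 24 h equivalent = 10.06 × 24/24 ≈ 10.06 kt.
10 kt < 30 kt ⇒ not rapid intensification.

10 kt, no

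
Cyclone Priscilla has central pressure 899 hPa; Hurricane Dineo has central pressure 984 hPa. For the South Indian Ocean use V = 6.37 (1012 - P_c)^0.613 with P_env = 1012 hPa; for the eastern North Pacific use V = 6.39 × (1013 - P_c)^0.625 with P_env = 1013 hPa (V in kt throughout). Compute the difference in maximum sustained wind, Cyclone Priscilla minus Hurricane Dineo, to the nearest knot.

Cyclone Priscilla: ΔP = 113; V ≈ 6.37 × 113^0.613 ≈ 115.53 kt.
Hurricane Dineo: ΔP = 29; V ≈ 6.39 × 29^0.625 ≈ 52.42 kt.
Difference ≈ 115.53 − 52.42 = 63.11 → 63 kt.

63 kt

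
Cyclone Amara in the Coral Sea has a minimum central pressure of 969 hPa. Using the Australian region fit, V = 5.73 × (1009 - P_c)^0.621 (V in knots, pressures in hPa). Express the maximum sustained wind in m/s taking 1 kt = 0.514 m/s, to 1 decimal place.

29.1 m/s

ΔP = 1009 − 969 = 40 hPa.
V ≈ 5.73 × 40^0.621 = 5.73 × 9.883 ≈ 56.628 kt.
56.628 × 0.514 ≈ 29.11 m/s → 29.1 m/s.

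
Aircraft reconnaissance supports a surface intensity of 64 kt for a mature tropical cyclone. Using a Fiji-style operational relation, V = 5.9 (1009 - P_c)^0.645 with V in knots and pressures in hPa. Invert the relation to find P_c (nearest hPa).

ΔP = (V / 5.9)^(1/0.645) = (64/5.9)^1.550.
64/5.9 = 10.847; 10.847^1.550 ≈ 40.29 hPa.
P_c = 1009 − 40.29 = 968.71 ≈ 969 hPa.

969 hPa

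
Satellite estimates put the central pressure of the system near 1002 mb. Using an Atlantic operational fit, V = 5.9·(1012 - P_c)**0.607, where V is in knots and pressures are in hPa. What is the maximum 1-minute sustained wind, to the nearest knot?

24 kt

ΔP = 1012 − 1002 = 10 mb.
10^0.607 ≈ 4.046.
V ≈ 5.9 × 4.046 ≈ 23.9 kt.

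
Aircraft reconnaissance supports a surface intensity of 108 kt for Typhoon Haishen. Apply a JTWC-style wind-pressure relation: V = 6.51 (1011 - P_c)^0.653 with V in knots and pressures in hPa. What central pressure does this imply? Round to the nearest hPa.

937 hPa

ΔP = (V / 6.51)^(1/0.653) = (108/6.51)^1.531.
108/6.51 = 16.590; 16.590^1.531 ≈ 73.80 hPa.
P_c = 1011 − 73.80 = 937.20 ≈ 937 hPa.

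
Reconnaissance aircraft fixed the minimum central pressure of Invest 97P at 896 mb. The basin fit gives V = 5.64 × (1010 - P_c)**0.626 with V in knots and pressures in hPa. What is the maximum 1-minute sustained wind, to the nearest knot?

109 kt

ΔP = 1010 − 896 = 114 mb.
114^0.626 ≈ 19.392.
V ≈ 5.64 × 19.392 ≈ 109.4 kt.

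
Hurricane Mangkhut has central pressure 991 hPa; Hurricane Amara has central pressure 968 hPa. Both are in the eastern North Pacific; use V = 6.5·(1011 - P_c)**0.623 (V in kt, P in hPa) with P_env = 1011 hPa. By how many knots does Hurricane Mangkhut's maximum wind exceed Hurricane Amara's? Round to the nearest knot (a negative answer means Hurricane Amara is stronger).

Hurricane Mangkhut: ΔP = 20; V ≈ 6.5 × 20^0.623 ≈ 42.02 kt.
Hurricane Amara: ΔP = 43; V ≈ 6.5 × 43^0.623 ≈ 67.70 kt.
Difference ≈ 42.02 − 67.70 = -25.68 → -26 kt.

-26 kt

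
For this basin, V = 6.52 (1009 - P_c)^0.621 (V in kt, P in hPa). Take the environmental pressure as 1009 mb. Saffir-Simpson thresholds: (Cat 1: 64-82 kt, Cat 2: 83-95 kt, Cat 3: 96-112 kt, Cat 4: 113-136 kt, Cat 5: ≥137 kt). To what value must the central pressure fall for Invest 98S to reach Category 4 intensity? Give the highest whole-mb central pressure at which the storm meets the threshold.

910 mb

Category 4 begins at V = 113 kt.
Required ΔP = (113/6.52)^(1/0.621) = 17.331^1.610 ≈ 98.83 mb.
P_c ≤ 1009 − 98.83 = 910.17, so the highest integer P_c is 910 mb.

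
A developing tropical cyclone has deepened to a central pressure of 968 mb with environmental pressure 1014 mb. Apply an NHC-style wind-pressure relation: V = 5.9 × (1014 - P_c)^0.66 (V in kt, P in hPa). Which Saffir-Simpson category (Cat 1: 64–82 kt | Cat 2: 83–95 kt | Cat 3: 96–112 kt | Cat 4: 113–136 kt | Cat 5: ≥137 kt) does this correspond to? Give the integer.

1

ΔP = 1014 − 968 = 46 mb.
V ≈ 5.9 × 46^0.66 = 5.9 × 12.51 ≈ 74 kt.
74 kt falls in the Category 1 band.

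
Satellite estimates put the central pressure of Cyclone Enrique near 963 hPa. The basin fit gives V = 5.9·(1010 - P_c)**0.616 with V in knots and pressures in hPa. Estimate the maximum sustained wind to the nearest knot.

63 kt

ΔP = 1010 − 963 = 47 hPa.
47^0.616 ≈ 10.715.
V ≈ 5.9 × 10.715 ≈ 63.2 kt.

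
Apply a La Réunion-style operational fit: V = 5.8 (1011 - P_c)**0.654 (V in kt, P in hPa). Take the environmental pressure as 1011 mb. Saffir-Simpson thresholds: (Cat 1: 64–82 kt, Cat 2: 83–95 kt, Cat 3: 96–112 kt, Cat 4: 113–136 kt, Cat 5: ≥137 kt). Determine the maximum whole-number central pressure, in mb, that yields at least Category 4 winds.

917 mb

Category 4 begins at V = 113 kt.
Required ΔP = (113/5.8)^(1/0.654) = 19.483^1.529 ≈ 93.74 mb.
P_c ≤ 1011 − 93.74 = 917.26, so the highest integer P_c is 917 mb.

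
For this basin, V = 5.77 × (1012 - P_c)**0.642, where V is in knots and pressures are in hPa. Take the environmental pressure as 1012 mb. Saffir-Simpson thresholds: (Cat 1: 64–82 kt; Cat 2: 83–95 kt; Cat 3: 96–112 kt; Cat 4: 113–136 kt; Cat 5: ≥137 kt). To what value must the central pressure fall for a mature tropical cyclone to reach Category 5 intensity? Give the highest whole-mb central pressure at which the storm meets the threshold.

873 mb

Category 5 begins at V = 137 kt.
Required ΔP = (137/5.77)^(1/0.642) = 23.744^1.558 ≈ 138.87 mb.
P_c ≤ 1012 − 138.87 = 873.13, so the highest integer P_c is 873 mb.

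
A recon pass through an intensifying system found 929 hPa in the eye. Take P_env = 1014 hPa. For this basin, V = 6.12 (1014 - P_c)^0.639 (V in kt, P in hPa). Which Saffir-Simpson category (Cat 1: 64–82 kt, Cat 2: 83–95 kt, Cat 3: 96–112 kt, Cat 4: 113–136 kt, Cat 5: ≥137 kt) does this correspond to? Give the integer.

ΔP = 1014 − 929 = 85 hPa.
V ≈ 6.12 × 85^0.639 = 6.12 × 17.10 ≈ 105 kt.
105 kt falls in the Category 3 band.

3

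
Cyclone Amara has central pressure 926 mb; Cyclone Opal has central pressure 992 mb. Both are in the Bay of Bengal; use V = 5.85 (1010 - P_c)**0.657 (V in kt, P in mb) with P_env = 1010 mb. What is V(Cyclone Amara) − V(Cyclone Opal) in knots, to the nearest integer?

Cyclone Amara: ΔP = 84; V ≈ 5.85 × 84^0.657 ≈ 107.50 kt.
Cyclone Opal: ΔP = 18; V ≈ 5.85 × 18^0.657 ≈ 39.07 kt.
Difference ≈ 107.50 − 39.07 = 68.43 → 68 kt.

68 kt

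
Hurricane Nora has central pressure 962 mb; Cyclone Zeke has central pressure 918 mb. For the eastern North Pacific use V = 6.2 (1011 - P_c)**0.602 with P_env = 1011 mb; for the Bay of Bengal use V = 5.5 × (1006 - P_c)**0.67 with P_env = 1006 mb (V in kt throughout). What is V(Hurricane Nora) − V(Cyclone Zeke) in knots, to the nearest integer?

-46 kt

Hurricane Nora: ΔP = 49; V ≈ 6.2 × 49^0.602 ≈ 64.55 kt.
Cyclone Zeke: ΔP = 88; V ≈ 5.5 × 88^0.67 ≈ 110.45 kt.
Difference ≈ 64.55 − 110.45 = -45.90 → -46 kt.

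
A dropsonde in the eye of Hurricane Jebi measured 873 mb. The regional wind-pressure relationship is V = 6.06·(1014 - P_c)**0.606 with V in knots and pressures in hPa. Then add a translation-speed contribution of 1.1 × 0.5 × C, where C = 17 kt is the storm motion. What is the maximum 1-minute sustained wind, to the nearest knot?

131 kt

ΔP = 1014 − 873 = 141 mb.
141^0.606 ≈ 20.064.
V ≈ 6.06 × 20.064 ≈ 121.6 kt.
Translation term: 1.1 × 0.5 × 17 = 9.35 kt.
Corrected V ≈ 130.95 kt → 131 kt.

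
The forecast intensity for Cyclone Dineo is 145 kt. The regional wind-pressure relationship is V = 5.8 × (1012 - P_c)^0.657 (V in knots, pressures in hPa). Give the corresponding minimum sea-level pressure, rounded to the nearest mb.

878 mb

ΔP = (V / 5.8)^(1/0.657) = (145/5.8)^1.522.
145/5.8 = 25.000; 25.000^1.522 ≈ 134.20 mb.
P_c = 1012 − 134.20 = 877.80 ≈ 878 mb.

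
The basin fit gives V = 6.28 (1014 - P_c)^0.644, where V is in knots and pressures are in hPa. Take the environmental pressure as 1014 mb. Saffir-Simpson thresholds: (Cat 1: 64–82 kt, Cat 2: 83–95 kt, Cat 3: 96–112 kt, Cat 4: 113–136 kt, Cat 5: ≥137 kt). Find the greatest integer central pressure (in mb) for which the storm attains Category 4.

Category 4 begins at V = 113 kt.
Required ΔP = (113/6.28)^(1/0.644) = 17.994^1.553 ≈ 88.91 mb.
P_c ≤ 1014 − 88.91 = 925.09, so the highest integer P_c is 925 mb.

925 mb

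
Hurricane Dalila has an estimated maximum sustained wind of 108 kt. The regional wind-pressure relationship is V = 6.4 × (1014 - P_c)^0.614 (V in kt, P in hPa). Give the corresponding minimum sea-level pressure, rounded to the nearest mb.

ΔP = (V / 6.4)^(1/0.614) = (108/6.4)^1.629.
108/6.4 = 16.875; 16.875^1.629 ≈ 99.72 mb.
P_c = 1014 − 99.72 = 914.28 ≈ 914 mb.

914 mb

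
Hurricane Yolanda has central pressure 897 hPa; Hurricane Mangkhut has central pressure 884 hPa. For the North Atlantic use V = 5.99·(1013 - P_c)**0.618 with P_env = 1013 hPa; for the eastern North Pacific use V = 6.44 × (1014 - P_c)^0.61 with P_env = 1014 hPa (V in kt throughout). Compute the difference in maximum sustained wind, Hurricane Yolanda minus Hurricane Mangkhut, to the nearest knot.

-12 kt

Hurricane Yolanda: ΔP = 116; V ≈ 5.99 × 116^0.618 ≈ 113.05 kt.
Hurricane Mangkhut: ΔP = 130; V ≈ 6.44 × 130^0.61 ≈ 125.43 kt.
Difference ≈ 113.05 − 125.43 = -12.38 → -12 kt.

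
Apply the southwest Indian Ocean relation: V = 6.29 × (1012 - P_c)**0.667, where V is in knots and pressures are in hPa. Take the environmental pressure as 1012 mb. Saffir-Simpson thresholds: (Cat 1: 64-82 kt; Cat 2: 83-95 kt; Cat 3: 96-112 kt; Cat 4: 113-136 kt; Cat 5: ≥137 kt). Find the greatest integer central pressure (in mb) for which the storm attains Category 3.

Category 3 begins at V = 96 kt.
Required ΔP = (96/6.29)^(1/0.667) = 15.262^1.499 ≈ 59.50 mb.
P_c ≤ 1012 − 59.50 = 952.50, so the highest integer P_c is 952 mb.

952 mb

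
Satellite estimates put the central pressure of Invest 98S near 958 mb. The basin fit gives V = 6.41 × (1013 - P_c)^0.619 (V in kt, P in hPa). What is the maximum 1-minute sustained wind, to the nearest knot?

77 kt

ΔP = 1013 − 958 = 55 mb.
55^0.619 ≈ 11.948.
V ≈ 6.41 × 11.948 ≈ 76.6 kt.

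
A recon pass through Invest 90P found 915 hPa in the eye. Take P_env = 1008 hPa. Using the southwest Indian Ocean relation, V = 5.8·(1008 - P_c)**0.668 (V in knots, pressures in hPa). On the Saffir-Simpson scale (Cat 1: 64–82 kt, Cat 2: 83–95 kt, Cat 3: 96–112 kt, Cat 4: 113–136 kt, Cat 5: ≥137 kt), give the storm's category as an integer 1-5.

ΔP = 1008 − 915 = 93 hPa.
V ≈ 5.8 × 93^0.668 = 5.8 × 20.65 ≈ 120 kt.
120 kt falls in the Category 4 band.

4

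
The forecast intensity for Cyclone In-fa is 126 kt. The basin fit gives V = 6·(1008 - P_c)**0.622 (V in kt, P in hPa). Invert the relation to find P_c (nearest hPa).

874 hPa

ΔP = (V / 6)^(1/0.622) = (126/6)^1.608.
126/6 = 21.000; 21.000^1.608 ≈ 133.58 hPa.
P_c = 1008 − 133.58 = 874.42 ≈ 874 hPa.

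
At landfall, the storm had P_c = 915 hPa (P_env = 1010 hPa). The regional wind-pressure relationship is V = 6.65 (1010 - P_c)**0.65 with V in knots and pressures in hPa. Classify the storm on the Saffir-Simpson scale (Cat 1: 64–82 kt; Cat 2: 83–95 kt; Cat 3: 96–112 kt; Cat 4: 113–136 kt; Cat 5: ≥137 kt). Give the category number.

ΔP = 1010 − 915 = 95 hPa.
V ≈ 6.65 × 95^0.65 = 6.65 × 19.30 ≈ 128 kt.
128 kt falls in the Category 4 band.

4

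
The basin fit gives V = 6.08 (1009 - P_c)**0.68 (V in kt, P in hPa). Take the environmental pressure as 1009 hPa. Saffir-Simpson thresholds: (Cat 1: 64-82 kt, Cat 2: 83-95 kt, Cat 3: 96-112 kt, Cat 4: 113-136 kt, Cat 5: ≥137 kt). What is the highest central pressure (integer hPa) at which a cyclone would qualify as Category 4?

935 hPa

Category 4 begins at V = 113 kt.
Required ΔP = (113/6.08)^(1/0.68) = 18.586^1.471 ≈ 73.52 hPa.
P_c ≤ 1009 − 73.52 = 935.48, so the highest integer P_c is 935 hPa.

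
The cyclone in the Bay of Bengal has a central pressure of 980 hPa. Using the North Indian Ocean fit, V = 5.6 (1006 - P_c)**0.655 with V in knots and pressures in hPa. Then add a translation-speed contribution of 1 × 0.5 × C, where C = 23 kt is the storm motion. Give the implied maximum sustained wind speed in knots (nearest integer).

59 kt

ΔP = 1006 − 980 = 26 hPa.
26^0.655 ≈ 8.449.
V ≈ 5.6 × 8.449 ≈ 47.3 kt.
Translation term: 1 × 0.5 × 23 = 11.5 kt.
Corrected V ≈ 58.8 kt → 59 kt.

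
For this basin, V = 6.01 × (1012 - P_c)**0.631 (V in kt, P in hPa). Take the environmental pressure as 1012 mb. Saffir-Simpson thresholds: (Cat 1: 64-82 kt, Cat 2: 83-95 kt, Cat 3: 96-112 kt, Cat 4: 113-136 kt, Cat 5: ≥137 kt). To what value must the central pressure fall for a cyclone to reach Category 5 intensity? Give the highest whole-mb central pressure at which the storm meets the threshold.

Category 5 begins at V = 137 kt.
Required ΔP = (137/6.01)^(1/0.631) = 22.795^1.585 ≈ 141.87 mb.
P_c ≤ 1012 − 141.87 = 870.13, so the highest integer P_c is 870 mb.

870 mb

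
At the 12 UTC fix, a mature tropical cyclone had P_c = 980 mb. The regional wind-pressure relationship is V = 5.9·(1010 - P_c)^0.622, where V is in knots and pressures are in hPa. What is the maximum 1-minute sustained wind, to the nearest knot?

49 kt

ΔP = 1010 − 980 = 30 mb.
30^0.622 ≈ 8.294.
V ≈ 5.9 × 8.294 ≈ 48.9 kt.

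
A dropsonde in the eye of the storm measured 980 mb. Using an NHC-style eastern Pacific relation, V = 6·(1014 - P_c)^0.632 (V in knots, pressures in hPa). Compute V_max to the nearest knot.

56 kt

ΔP = 1014 − 980 = 34 mb.
34^0.632 ≈ 9.287.
V ≈ 6 × 9.287 ≈ 55.7 kt.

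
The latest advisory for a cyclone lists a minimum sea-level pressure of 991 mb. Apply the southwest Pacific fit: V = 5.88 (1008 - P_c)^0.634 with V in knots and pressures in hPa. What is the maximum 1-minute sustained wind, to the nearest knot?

ΔP = 1008 − 991 = 17 mb.
17^0.634 ≈ 6.027.
V ≈ 5.88 × 6.027 ≈ 35.4 kt.

35 kt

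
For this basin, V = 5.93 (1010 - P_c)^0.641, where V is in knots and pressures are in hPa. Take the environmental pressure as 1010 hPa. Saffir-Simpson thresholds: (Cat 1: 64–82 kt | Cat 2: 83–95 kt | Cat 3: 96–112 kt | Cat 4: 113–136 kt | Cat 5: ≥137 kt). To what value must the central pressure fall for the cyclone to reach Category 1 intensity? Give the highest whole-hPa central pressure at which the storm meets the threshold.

969 hPa

Category 1 begins at V = 64 kt.
Required ΔP = (64/5.93)^(1/0.641) = 10.793^1.560 ≈ 40.90 hPa.
P_c ≤ 1010 − 40.90 = 969.10, so the highest integer P_c is 969 hPa.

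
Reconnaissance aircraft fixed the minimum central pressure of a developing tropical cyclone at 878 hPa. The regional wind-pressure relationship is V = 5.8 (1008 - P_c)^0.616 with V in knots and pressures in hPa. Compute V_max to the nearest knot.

116 kt

ΔP = 1008 − 878 = 130 hPa.
130^0.616 ≈ 20.053.
V ≈ 5.8 × 20.053 ≈ 116.3 kt.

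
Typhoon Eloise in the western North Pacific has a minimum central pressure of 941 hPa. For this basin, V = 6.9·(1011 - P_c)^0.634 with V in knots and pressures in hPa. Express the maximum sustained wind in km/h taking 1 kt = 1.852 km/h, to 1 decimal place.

188.9 km/h

ΔP = 1011 − 941 = 70 hPa.
V ≈ 6.9 × 70^0.634 = 6.9 × 14.784 ≈ 102.010 kt.
102.010 × 1.852 ≈ 188.92 km/h → 188.9 km/h.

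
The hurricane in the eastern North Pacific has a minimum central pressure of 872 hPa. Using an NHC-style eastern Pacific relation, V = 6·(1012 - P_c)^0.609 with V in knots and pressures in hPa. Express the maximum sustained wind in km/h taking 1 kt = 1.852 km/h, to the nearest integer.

ΔP = 1012 − 872 = 140 hPa.
V ≈ 6 × 140^0.609 = 6 × 20.276 ≈ 121.659 kt.
121.659 × 1.852 ≈ 225.31 km/h → 225 km/h.

225 km/h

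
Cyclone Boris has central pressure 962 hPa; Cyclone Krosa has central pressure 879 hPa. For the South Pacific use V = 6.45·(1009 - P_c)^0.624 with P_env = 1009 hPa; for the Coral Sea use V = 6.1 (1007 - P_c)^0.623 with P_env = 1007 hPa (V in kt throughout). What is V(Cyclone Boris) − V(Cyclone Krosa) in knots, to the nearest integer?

-54 kt

Cyclone Boris: ΔP = 47; V ≈ 6.45 × 47^0.624 ≈ 71.28 kt.
Cyclone Krosa: ΔP = 128; V ≈ 6.1 × 128^0.623 ≈ 125.35 kt.
Difference ≈ 71.28 − 125.35 = -54.07 → -54 kt.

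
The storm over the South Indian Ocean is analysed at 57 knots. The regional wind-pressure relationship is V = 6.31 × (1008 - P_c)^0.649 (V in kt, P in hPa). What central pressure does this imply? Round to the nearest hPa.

978 hPa

ΔP = (V / 6.31)^(1/0.649) = (57/6.31)^1.541.
57/6.31 = 9.033; 9.033^1.541 ≈ 29.70 hPa.
P_c = 1008 − 29.70 = 978.30 ≈ 978 hPa.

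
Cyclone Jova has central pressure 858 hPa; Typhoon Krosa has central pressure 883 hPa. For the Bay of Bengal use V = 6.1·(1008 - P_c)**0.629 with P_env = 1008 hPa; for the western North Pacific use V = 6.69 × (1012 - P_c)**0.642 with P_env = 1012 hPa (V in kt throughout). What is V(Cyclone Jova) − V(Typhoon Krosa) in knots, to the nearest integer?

Cyclone Jova: ΔP = 150; V ≈ 6.1 × 150^0.629 ≈ 142.59 kt.
Typhoon Krosa: ΔP = 129; V ≈ 6.69 × 129^0.642 ≈ 151.50 kt.
Difference ≈ 142.59 − 151.50 = -8.91 → -9 kt.

-9 kt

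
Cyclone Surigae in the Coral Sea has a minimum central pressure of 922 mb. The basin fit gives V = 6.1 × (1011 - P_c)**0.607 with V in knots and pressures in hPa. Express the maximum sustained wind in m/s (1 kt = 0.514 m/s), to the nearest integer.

48 m/s

ΔP = 1011 − 922 = 89 mb.
V ≈ 6.1 × 89^0.607 = 6.1 × 15.250 ≈ 93.027 kt.
93.027 × 0.514 ≈ 47.82 m/s → 48 m/s.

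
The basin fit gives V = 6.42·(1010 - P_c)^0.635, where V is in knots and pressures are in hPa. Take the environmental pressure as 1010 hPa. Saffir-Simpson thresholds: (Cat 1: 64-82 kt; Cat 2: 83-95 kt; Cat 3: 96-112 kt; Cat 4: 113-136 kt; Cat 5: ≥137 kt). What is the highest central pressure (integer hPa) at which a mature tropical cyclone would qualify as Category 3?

939 hPa

Category 3 begins at V = 96 kt.
Required ΔP = (96/6.42)^(1/0.635) = 14.953^1.575 ≈ 70.79 hPa.
P_c ≤ 1010 − 70.79 = 939.21, so the highest integer P_c is 939 hPa.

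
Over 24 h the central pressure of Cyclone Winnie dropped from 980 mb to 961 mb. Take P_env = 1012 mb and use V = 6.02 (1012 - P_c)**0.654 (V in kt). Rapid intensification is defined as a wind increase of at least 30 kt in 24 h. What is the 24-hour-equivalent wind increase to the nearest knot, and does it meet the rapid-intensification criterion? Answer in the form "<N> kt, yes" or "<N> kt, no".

V₁: ΔP = 32, V ≈ 6.02 × 32^0.654 ≈ 58.07 kt.
V₂: ΔP = 51, V ≈ 6.02 × 51^0.654 ≈ 78.77 kt.
ΔV over 24 h = 20.70 kt → 24 h equivalent = 20.70 × 24/24 ≈ 20.70 kt.
21 kt < 30 kt ⇒ not rapid intensification.

21 kt, no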